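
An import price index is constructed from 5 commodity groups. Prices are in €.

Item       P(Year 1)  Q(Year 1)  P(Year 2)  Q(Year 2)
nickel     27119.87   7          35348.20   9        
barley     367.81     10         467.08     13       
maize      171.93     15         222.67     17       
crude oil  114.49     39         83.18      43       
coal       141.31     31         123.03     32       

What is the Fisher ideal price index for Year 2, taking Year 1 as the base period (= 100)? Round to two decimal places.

Laspeyres component (base-period weights):
ΣP(Year 2)Q(Year 1) = 35348.20×7 + 467.08×10 + 222.67×15 + 83.18×39 + 123.03×31 = 247437.4 + 4670.8 + 3340.05 + 3244.02 + 3813.93 = 262506.2
ΣP(Year 1)Q(Year 1) = 27119.87×7 + 367.81×10 + 171.93×15 + 114.49×39 + 141.31×31 = 189839.09 + 3678.1 + 2578.95 + 4465.11 + 4380.61 = 204941.86
L = 262506.2 / 204941.86 × 100 = 128.0881
Paasche component (current-period weights):
ΣP(Year 2)Q(Year 2) = 35348.20×9 + 467.08×13 + 222.67×17 + 83.18×43 + 123.03×32 = 318133.8 + 6072.04 + 3785.39 + 3576.74 + 3936.96 = 335504.93
ΣP(Year 1)Q(Year 2) = 27119.87×9 + 367.81×13 + 171.93×17 + 114.49×43 + 141.31×32 = 244078.83 + 4781.53 + 2922.81 + 4923.07 + 4521.92 = 261228.16
P = 335504.93 / 261228.16 × 100 = 128.4337
Fisher = √(L × P) = √(128.0881 × 128.4337) = 128.2608

128.26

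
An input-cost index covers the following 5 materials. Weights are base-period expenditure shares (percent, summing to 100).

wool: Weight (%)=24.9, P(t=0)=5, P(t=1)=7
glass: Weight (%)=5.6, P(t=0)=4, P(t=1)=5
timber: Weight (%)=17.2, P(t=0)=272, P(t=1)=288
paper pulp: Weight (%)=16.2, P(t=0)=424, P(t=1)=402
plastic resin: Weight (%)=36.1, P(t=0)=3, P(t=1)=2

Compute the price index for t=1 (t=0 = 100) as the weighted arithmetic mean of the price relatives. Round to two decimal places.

99.50

wool: 24.9 × (7/5) = 24.9 × 1.400000 = 34.8600
glass: 5.6 × (5/4) = 5.6 × 1.250000 = 7.0000
timber: 17.2 × (288/272) = 17.2 × 1.058824 = 18.2118
paper pulp: 16.2 × (402/424) = 16.2 × 0.948113 = 15.3594
plastic resin: 36.1 × (2/3) = 36.1 × 0.666667 = 24.0667
Index = Σ wᵢ·(p₁ᵢ/p₀ᵢ) = 34.8600 + 7.0000 + 18.2118 + 15.3594 + 24.0667 = 99.4979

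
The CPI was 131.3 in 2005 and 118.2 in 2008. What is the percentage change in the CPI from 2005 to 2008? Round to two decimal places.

Change = (118.2 − 131.3) / 131.3 × 100
       = -13.1 / 131.3 × 100 = -9.9772%

-9.98%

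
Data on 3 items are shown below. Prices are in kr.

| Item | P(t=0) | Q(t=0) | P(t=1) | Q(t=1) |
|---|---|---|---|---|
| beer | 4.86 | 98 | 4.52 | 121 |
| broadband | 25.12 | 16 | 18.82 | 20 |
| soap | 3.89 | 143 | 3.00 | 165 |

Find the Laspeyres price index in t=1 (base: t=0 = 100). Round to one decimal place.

Laspeyres price index uses base-period quantities as weights.
ΣP(t=1)·Q(t=0) = 4.52×98 + 18.82×16 + 3.00×143 = 442.96 + 301.12 + 429 = 1173.08
ΣP(t=0)·Q(t=0) = 4.86×98 + 25.12×16 + 3.89×143 = 476.28 + 401.92 + 556.27 = 1434.47
Index = 1173.08 / 1434.47 × 100 = 81.7779

81.8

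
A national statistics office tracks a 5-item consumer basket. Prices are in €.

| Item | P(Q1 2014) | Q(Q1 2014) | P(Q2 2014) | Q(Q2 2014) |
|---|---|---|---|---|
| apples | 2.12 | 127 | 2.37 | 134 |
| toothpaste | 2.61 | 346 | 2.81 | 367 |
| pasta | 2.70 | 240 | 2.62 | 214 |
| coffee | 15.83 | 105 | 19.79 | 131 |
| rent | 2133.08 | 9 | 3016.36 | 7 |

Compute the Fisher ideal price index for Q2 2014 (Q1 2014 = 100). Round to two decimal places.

Laspeyres component (base-period weights):
ΣP(Q2 2014)Q(Q1 2014) = 2.37×127 + 2.81×346 + 2.62×240 + 19.79×105 + 3016.36×9 = 300.99 + 972.26 + 628.8 + 2077.95 + 27147.24 = 31127.24
ΣP(Q1 2014)Q(Q1 2014) = 2.12×127 + 2.61×346 + 2.70×240 + 15.83×105 + 2133.08×9 = 269.24 + 903.06 + 648 + 1662.15 + 19197.72 = 22680.17
L = 31127.24 / 22680.17 × 100 = 137.2443
Paasche component (current-period weights):
ΣP(Q2 2014)Q(Q2 2014) = 2.37×134 + 2.81×367 + 2.62×214 + 19.79×131 + 3016.36×7 = 317.58 + 1031.27 + 560.68 + 2592.49 + 21114.52 = 25616.54
ΣP(Q1 2014)Q(Q2 2014) = 2.12×134 + 2.61×367 + 2.70×214 + 15.83×131 + 2133.08×7 = 284.08 + 957.87 + 577.8 + 2073.73 + 14931.56 = 18825.04
P = 25616.54 / 18825.04 × 100 = 136.0769
Fisher = √(L × P) = √(137.2443 × 136.0769) = 136.6594

136.66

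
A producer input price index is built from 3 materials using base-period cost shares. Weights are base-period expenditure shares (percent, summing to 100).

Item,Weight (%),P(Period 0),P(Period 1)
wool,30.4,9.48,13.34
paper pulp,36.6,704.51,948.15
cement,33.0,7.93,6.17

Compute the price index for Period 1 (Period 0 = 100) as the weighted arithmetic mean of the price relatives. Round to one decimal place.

117.7

wool: 30.4 × (13.34/9.48) = 30.4 × 1.407173 = 42.7781
paper pulp: 36.6 × (948.15/704.51) = 36.6 × 1.345829 = 49.2573
cement: 33.0 × (6.17/7.93) = 33.0 × 0.778058 = 25.6759
Index = Σ wᵢ·(p₁ᵢ/p₀ᵢ) = 42.7781 + 49.2573 + 25.6759 = 117.7113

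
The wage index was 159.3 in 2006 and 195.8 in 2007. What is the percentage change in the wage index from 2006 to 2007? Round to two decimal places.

Change = (195.8 − 159.3) / 159.3 × 100
       = 36.5 / 159.3 × 100 = 22.9127%

22.91%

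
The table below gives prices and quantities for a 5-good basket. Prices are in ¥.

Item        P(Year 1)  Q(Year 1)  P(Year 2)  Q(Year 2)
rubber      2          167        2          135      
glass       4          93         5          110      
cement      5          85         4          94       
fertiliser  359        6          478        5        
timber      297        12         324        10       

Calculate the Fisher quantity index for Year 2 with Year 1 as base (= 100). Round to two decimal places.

Laspeyres component (base-period weights):
ΣP(Year 1)Q(Year 2) = 2×135 + 4×110 + 5×94 + 359×5 + 297×10 = 270 + 440 + 470 + 1795 + 2970 = 5945
ΣP(Year 1)Q(Year 1) = 2×167 + 4×93 + 5×85 + 359×6 + 297×12 = 334 + 372 + 425 + 2154 + 3564 = 6849
L = 5945 / 6849 × 100 = 86.8010
Paasche component (current-period weights):
ΣP(Year 2)Q(Year 2) = 2×135 + 5×110 + 4×94 + 478×5 + 324×10 = 270 + 550 + 376 + 2390 + 3240 = 6826
ΣP(Year 2)Q(Year 1) = 2×167 + 5×93 + 4×85 + 478×6 + 324×12 = 334 + 465 + 340 + 2868 + 3888 = 7895
P = 6826 / 7895 × 100 = 86.4598
Fisher = √(L × P) = √(86.8010 × 86.4598) = 86.6302

86.63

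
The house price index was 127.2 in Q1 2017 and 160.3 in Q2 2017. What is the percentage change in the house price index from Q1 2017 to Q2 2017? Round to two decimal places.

Change = (160.3 − 127.2) / 127.2 × 100
       = 33.1 / 127.2 × 100 = 26.0220%

26.02%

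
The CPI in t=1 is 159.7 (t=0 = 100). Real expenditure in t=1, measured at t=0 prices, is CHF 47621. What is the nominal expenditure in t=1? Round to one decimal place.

76050.7

Nominal = Real × (Index/100) = 47621 × (159.7/100)
        = 47621 × 1.597 = 76050.7370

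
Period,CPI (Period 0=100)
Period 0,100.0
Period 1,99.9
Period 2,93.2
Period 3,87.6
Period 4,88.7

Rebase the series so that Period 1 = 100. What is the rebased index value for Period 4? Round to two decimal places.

Rebased(Period 4) = 88.7 / 99.9 × 100 = 88.7888

88.79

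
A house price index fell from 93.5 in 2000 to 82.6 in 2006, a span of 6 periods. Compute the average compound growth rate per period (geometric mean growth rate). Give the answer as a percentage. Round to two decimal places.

-2.04%

Growth factor = (82.6/93.5)^(1/6) = (0.883422)^(1/6) = 0.979553
Growth rate = 0.979553 − 1 = -0.020447 = -2.0447%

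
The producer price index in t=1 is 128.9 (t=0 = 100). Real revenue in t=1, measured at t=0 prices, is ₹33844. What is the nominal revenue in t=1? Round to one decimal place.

Nominal = Real × (Index/100) = 33844 × (128.9/100)
        = 33844 × 1.289 = 43624.9160

43624.9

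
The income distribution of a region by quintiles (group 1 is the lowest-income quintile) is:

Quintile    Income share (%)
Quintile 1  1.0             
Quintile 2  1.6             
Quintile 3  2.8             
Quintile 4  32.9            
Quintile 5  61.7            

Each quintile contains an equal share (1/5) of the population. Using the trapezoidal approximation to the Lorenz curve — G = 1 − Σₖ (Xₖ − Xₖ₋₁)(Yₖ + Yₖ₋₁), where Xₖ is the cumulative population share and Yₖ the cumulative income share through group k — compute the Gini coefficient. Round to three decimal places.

0.611

Cumulative income shares Yₖ: 0.0100, 0.0260, 0.0540, 0.3830, 1.0000
Σ (Xₖ−Xₖ₋₁)(Yₖ+Yₖ₋₁) = (1/5)(0.0100+0.0000) + (1/5)(0.0260+0.0100) + (1/5)(0.0540+0.0260) + (1/5)(0.3830+0.0540) + (1/5)(1.0000+0.3830)
  = 0.0020 + 0.0072 + 0.0160 + 0.0874 + 0.2766 = 0.3892
G = 1 − 0.3892 = 0.6108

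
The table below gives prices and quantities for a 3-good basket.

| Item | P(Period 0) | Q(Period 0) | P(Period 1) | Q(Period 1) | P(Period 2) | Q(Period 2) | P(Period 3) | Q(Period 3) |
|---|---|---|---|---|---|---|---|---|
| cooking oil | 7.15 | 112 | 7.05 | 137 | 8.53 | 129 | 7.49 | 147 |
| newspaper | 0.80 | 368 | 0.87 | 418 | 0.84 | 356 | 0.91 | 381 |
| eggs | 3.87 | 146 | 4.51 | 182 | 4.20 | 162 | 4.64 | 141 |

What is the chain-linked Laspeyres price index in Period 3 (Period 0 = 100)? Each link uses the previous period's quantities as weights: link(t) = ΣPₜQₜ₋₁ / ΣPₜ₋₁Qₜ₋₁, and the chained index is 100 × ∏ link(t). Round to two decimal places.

Link Period 0→Period 1:
ΣP(Period 1)Q(Period 0) = 7.05×112 + 0.87×368 + 4.51×146 = 789.6 + 320.16 + 658.46 = 1768.22
ΣP(Period 0)Q(Period 0) = 7.15×112 + 0.80×368 + 3.87×146 = 800.8 + 294.4 + 565.02 = 1660.22
link = 1768.22/1660.22 = 1.065052
Link Period 1→Period 2:
ΣP(Period 2)Q(Period 1) = 8.53×137 + 0.84×418 + 4.20×182 = 1168.61 + 351.12 + 764.4 = 2284.13
ΣP(Period 1)Q(Period 1) = 7.05×137 + 0.87×418 + 4.51×182 = 965.85 + 363.66 + 820.82 = 2150.33
link = 2284.13/2150.33 = 1.062223
Link Period 2→Period 3:
ΣP(Period 3)Q(Period 2) = 7.49×129 + 0.91×356 + 4.64×162 = 966.21 + 323.96 + 751.68 = 2041.85
ΣP(Period 2)Q(Period 2) = 8.53×129 + 0.84×356 + 4.20×162 = 1100.37 + 299.04 + 680.4 = 2079.81
link = 2041.85/2079.81 = 0.981748
Chained index = 100 × 1.065052 × 1.062223 × 0.981748 = 111.0674

111.07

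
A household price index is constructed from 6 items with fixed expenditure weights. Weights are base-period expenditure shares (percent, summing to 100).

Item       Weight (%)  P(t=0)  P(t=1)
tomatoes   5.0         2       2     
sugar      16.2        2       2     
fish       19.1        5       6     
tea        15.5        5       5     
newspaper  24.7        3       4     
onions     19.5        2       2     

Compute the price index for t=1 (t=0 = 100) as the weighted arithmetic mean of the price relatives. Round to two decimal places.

112.05

tomatoes: 5.0 × (2/2) = 5.0 × 1.000000 = 5.0000
sugar: 16.2 × (2/2) = 16.2 × 1.000000 = 16.2000
fish: 19.1 × (6/5) = 19.1 × 1.200000 = 22.9200
tea: 15.5 × (5/5) = 15.5 × 1.000000 = 15.5000
newspaper: 24.7 × (4/3) = 24.7 × 1.333333 = 32.9333
onions: 19.5 × (2/2) = 19.5 × 1.000000 = 19.5000
Index = Σ wᵢ·(p₁ᵢ/p₀ᵢ) = 5.0000 + 16.2000 + 22.9200 + 15.5000 + 32.9333 + 19.5000 = 112.0533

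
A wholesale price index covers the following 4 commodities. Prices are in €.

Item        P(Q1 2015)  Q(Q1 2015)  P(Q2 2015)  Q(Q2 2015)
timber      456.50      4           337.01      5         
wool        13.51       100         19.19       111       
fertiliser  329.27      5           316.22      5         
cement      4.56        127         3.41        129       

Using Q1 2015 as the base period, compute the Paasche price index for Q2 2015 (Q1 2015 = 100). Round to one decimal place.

97.0

Paasche price index uses current-period quantities as weights.
ΣP(Q2 2015)·Q(Q2 2015) = 337.01×5 + 19.19×111 + 316.22×5 + 3.41×129 = 1685.05 + 2130.09 + 1581.1 + 439.89 = 5836.13
ΣP(Q1 2015)·Q(Q2 2015) = 456.50×5 + 13.51×111 + 329.27×5 + 4.56×129 = 2282.5 + 1499.61 + 1646.35 + 588.24 = 6016.7
Index = 5836.13 / 6016.7 × 100 = 96.9989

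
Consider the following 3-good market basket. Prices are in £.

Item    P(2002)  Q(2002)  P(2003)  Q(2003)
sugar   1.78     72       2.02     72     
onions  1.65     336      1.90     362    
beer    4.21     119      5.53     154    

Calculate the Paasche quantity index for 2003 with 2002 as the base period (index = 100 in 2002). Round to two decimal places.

116.85

Paasche quantity index uses current-period prices as weights.
ΣP(2003)·Q(2003) = 2.02×72 + 1.90×362 + 5.53×154 = 145.44 + 687.8 + 851.62 = 1684.86
ΣP(2003)·Q(2002) = 2.02×72 + 1.90×336 + 5.53×119 = 145.44 + 638.4 + 658.07 = 1441.91
Index = 1684.86 / 1441.91 × 100 = 116.8492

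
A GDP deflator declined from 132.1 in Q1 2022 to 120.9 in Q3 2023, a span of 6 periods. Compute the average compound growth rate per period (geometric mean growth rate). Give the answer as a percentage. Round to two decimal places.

-1.47%

Growth factor = (120.9/132.1)^(1/6) = (0.915216)^(1/6) = 0.985343
Growth rate = 0.985343 − 1 = -0.014657 = -1.4657%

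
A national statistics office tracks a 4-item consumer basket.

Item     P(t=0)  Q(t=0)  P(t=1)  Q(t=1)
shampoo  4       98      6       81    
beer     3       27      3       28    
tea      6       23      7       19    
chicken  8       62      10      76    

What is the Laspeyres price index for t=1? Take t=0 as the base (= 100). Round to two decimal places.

130.98

Laspeyres price index uses base-period quantities as weights.
ΣP(t=1)·Q(t=0) = 6×98 + 3×27 + 7×23 + 10×62 = 588 + 81 + 161 + 620 = 1450
ΣP(t=0)·Q(t=0) = 4×98 + 3×27 + 6×23 + 8×62 = 392 + 81 + 138 + 496 = 1107
Index = 1450 / 1107 × 100 = 130.9846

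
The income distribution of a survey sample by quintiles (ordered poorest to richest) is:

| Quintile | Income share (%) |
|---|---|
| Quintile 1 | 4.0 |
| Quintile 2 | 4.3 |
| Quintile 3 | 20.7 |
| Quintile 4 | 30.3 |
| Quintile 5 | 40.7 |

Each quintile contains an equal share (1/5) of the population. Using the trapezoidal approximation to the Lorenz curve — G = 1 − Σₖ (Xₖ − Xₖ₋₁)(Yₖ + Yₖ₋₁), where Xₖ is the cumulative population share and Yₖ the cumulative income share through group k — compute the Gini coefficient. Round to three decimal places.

Cumulative income shares Yₖ: 0.0400, 0.0830, 0.2900, 0.5930, 1.0000
Σ (Xₖ−Xₖ₋₁)(Yₖ+Yₖ₋₁) = (1/5)(0.0400+0.0000) + (1/5)(0.0830+0.0400) + (1/5)(0.2900+0.0830) + (1/5)(0.5930+0.2900) + (1/5)(1.0000+0.5930)
  = 0.0080 + 0.0246 + 0.0746 + 0.1766 + 0.3186 = 0.6024
G = 1 − 0.6024 = 0.3976

0.398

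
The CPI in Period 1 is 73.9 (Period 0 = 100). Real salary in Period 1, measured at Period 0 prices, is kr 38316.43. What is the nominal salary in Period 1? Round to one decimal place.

Nominal = Real × (Index/100) = 38316.43 × (73.9/100)
        = 38316.43 × 0.739 = 28315.8418

28315.8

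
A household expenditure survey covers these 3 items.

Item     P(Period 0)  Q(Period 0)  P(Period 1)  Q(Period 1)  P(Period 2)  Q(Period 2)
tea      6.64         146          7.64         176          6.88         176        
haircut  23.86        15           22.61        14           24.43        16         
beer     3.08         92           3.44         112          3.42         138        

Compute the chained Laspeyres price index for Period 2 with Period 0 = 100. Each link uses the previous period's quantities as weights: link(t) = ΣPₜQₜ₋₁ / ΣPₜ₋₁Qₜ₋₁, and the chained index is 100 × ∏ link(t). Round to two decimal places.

104.02

Link Period 0→Period 1:
ΣP(Period 1)Q(Period 0) = 7.64×146 + 22.61×15 + 3.44×92 = 1115.44 + 339.15 + 316.48 = 1771.07
ΣP(Period 0)Q(Period 0) = 6.64×146 + 23.86×15 + 3.08×92 = 969.44 + 357.9 + 283.36 = 1610.7
link = 1771.07/1610.7 = 1.099565
Link Period 1→Period 2:
ΣP(Period 2)Q(Period 1) = 6.88×176 + 24.43×14 + 3.42×112 = 1210.88 + 342.02 + 383.04 = 1935.94
ΣP(Period 1)Q(Period 1) = 7.64×176 + 22.61×14 + 3.44×112 = 1344.64 + 316.54 + 385.28 = 2046.46
link = 1935.94/2046.46 = 0.945995
Chained index = 100 × 1.099565 × 0.945995 = 104.0183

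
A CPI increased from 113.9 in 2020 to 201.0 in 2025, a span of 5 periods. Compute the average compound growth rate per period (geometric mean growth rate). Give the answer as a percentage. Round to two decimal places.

Growth factor = (201.0/113.9)^(1/5) = (1.764706)^(1/5) = 1.120300
Growth rate = 1.120300 − 1 = 0.120300 = 12.0300%

12.03%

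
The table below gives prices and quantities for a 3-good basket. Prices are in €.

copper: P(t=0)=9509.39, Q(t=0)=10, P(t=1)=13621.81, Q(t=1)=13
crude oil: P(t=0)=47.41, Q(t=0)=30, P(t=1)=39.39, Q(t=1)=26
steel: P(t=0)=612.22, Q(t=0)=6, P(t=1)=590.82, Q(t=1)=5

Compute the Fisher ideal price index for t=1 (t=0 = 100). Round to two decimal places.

Laspeyres component (base-period weights):
ΣP(t=1)Q(t=0) = 13621.81×10 + 39.39×30 + 590.82×6 = 136218.1 + 1181.7 + 3544.92 = 140944.72
ΣP(t=0)Q(t=0) = 9509.39×10 + 47.41×30 + 612.22×6 = 95093.9 + 1422.3 + 3673.32 = 100189.52
L = 140944.72 / 100189.52 × 100 = 140.6781
Paasche component (current-period weights):
ΣP(t=1)Q(t=1) = 13621.81×13 + 39.39×26 + 590.82×5 = 177083.53 + 1024.14 + 2954.1 = 181061.77
ΣP(t=0)Q(t=1) = 9509.39×13 + 47.41×26 + 612.22×5 = 123622.07 + 1232.66 + 3061.1 = 127915.83
P = 181061.77 / 127915.83 × 100 = 141.5476
Fisher = √(L × P) = √(140.6781 × 141.5476) = 141.1122

141.11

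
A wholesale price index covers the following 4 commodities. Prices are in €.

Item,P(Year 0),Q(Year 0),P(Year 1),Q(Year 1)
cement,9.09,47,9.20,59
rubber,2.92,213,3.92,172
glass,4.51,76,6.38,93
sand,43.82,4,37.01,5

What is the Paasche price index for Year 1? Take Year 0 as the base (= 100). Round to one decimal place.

119.0

Paasche price index uses current-period quantities as weights.
ΣP(Year 1)·Q(Year 1) = 9.20×59 + 3.92×172 + 6.38×93 + 37.01×5 = 542.8 + 674.24 + 593.34 + 185.05 = 1995.43
ΣP(Year 0)·Q(Year 1) = 9.09×59 + 2.92×172 + 4.51×93 + 43.82×5 = 536.31 + 502.24 + 419.43 + 219.1 = 1677.08
Index = 1995.43 / 1677.08 × 100 = 118.9824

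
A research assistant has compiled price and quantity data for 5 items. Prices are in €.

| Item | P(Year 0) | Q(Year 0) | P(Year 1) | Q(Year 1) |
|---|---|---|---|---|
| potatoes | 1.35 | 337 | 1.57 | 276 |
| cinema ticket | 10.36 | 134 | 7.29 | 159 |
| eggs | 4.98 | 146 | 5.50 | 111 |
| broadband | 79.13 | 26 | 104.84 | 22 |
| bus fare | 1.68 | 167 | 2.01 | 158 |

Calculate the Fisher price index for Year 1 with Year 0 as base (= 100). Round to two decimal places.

107.40

Laspeyres component (base-period weights):
ΣP(Year 1)Q(Year 0) = 1.57×337 + 7.29×134 + 5.50×146 + 104.84×26 + 2.01×167 = 529.09 + 976.86 + 803 + 2725.84 + 335.67 = 5370.46
ΣP(Year 0)Q(Year 0) = 1.35×337 + 10.36×134 + 4.98×146 + 79.13×26 + 1.68×167 = 454.95 + 1388.24 + 727.08 + 2057.38 + 280.56 = 4908.21
L = 5370.46 / 4908.21 × 100 = 109.4179
Paasche component (current-period weights):
ΣP(Year 1)Q(Year 1) = 1.57×276 + 7.29×159 + 5.50×111 + 104.84×22 + 2.01×158 = 433.32 + 1159.11 + 610.5 + 2306.48 + 317.58 = 4826.99
ΣP(Year 0)Q(Year 1) = 1.35×276 + 10.36×159 + 4.98×111 + 79.13×22 + 1.68×158 = 372.6 + 1647.24 + 552.78 + 1740.86 + 265.44 = 4578.92
P = 4826.99 / 4578.92 × 100 = 105.4177
Fisher = √(L × P) = √(109.4179 × 105.4177) = 107.3992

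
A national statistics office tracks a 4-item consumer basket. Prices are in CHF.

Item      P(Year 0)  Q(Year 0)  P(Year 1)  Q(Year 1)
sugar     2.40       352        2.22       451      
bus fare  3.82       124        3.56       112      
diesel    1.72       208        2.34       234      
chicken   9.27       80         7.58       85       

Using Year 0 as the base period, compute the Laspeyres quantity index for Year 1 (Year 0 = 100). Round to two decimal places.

Laspeyres quantity index uses base-period prices as weights.
ΣP(Year 0)·Q(Year 1) = 2.40×451 + 3.82×112 + 1.72×234 + 9.27×85 = 1082.4 + 427.84 + 402.48 + 787.95 = 2700.67
ΣP(Year 0)·Q(Year 0) = 2.40×352 + 3.82×124 + 1.72×208 + 9.27×80 = 844.8 + 473.68 + 357.76 + 741.6 = 2417.84
Index = 2700.67 / 2417.84 × 100 = 111.6976

111.70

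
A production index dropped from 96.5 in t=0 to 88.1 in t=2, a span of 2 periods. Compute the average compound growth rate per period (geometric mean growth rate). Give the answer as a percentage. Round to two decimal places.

-4.45%

Growth factor = (88.1/96.5)^(1/2) = (0.912953)^(1/2) = 0.955486
Growth rate = 0.955486 − 1 = -0.044514 = -4.4514%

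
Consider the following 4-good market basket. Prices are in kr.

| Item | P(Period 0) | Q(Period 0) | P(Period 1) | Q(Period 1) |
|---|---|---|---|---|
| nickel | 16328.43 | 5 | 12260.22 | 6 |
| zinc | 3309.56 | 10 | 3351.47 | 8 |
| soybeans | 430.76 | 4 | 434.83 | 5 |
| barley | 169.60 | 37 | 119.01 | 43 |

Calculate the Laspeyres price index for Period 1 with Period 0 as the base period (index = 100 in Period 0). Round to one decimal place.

Laspeyres price index uses base-period quantities as weights.
ΣP(Period 1)·Q(Period 0) = 12260.22×5 + 3351.47×10 + 434.83×4 + 119.01×37 = 61301.1 + 33514.7 + 1739.32 + 4403.37 = 100958.49
ΣP(Period 0)·Q(Period 0) = 16328.43×5 + 3309.56×10 + 430.76×4 + 169.60×37 = 81642.15 + 33095.6 + 1723.04 + 6275.2 = 122735.99
Index = 100958.49 / 122735.99 × 100 = 82.2566

82.3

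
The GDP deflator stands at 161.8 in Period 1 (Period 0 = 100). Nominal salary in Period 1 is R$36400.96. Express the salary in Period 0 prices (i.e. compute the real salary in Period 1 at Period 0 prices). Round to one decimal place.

22497.5

Real = Nominal ÷ (Index/100) = 36400.96 ÷ (161.8/100)
     = 36400.96 ÷ 1.618 = 22497.5031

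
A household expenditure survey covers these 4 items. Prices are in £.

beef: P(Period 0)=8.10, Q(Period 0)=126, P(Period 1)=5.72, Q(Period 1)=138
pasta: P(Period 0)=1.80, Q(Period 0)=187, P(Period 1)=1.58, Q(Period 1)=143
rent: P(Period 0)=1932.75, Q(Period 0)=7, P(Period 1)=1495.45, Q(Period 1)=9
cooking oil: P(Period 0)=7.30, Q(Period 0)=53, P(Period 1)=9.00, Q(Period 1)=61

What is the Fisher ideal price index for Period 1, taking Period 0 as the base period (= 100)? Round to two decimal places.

78.25

Laspeyres component (base-period weights):
ΣP(Period 1)Q(Period 0) = 5.72×126 + 1.58×187 + 1495.45×7 + 9.00×53 = 720.72 + 295.46 + 10468.15 + 477 = 11961.33
ΣP(Period 0)Q(Period 0) = 8.10×126 + 1.80×187 + 1932.75×7 + 7.30×53 = 1020.6 + 336.6 + 13529.25 + 386.9 = 15273.35
L = 11961.33 / 15273.35 × 100 = 78.3150
Paasche component (current-period weights):
ΣP(Period 1)Q(Period 1) = 5.72×138 + 1.58×143 + 1495.45×9 + 9.00×61 = 789.36 + 225.94 + 13459.05 + 549 = 15023.35
ΣP(Period 0)Q(Period 1) = 8.10×138 + 1.80×143 + 1932.75×9 + 7.30×61 = 1117.8 + 257.4 + 17394.75 + 445.3 = 19215.25
P = 15023.35 / 19215.25 × 100 = 78.1845
Fisher = √(L × P) = √(78.3150 × 78.1845) = 78.2497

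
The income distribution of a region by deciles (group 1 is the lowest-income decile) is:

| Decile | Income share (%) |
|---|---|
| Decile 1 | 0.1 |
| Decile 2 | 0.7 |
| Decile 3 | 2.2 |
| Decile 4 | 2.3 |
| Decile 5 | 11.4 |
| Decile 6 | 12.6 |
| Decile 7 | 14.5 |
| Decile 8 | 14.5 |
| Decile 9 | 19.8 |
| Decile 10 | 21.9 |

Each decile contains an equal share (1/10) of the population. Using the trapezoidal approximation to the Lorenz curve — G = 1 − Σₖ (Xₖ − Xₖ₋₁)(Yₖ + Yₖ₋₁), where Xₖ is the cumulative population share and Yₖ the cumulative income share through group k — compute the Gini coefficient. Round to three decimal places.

Cumulative income shares Yₖ: 0.0010, 0.0080, 0.0300, 0.0530, 0.1670, 0.2930, 0.4380, 0.5830, 0.7810, 1.0000
Σ (Xₖ−Xₖ₋₁)(Yₖ+Yₖ₋₁) = (1/10)(0.0010+0.0000) + (1/10)(0.0080+0.0010) + (1/10)(0.0300+0.0080) + (1/10)(0.0530+0.0300) + (1/10)(0.1670+0.0530) + (1/10)(0.2930+0.1670) + (1/10)(0.4380+0.2930) + (1/10)(0.5830+0.4380) + (1/10)(0.7810+0.5830) + (1/10)(1.0000+0.7810)
  = 0.0001 + 0.0009 + 0.0038 + 0.0083 + 0.0220 + 0.0460 + 0.0731 + 0.1021 + 0.1364 + 0.1781 = 0.5708
G = 1 − 0.5708 = 0.4292

0.429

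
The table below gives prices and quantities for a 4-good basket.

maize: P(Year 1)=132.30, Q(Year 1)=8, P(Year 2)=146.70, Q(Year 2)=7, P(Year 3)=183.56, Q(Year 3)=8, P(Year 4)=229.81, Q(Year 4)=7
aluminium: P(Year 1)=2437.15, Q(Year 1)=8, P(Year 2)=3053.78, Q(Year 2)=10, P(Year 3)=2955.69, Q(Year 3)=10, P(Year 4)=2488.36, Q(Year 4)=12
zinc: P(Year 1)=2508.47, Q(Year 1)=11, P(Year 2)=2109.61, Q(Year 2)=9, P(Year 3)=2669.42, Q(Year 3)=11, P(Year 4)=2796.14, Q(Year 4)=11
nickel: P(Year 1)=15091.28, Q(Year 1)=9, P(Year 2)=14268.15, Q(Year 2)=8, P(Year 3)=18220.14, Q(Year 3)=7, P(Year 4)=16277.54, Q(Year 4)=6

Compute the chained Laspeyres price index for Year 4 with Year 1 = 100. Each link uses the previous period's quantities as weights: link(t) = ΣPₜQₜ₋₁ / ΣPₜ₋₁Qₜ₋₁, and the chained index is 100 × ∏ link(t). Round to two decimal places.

Link Year 1→Year 2:
ΣP(Year 2)Q(Year 1) = 146.70×8 + 3053.78×8 + 2109.61×11 + 14268.15×9 = 1173.6 + 24430.24 + 23205.71 + 128413.35 = 177222.9
ΣP(Year 1)Q(Year 1) = 132.30×8 + 2437.15×8 + 2508.47×11 + 15091.28×9 = 1058.4 + 19497.2 + 27593.17 + 135821.52 = 183970.29
link = 177222.9/183970.29 = 0.963323
Link Year 2→Year 3:
ΣP(Year 3)Q(Year 2) = 183.56×7 + 2955.69×10 + 2669.42×9 + 18220.14×8 = 1284.92 + 29556.9 + 24024.78 + 145761.12 = 200627.72
ΣP(Year 2)Q(Year 2) = 146.70×7 + 3053.78×10 + 2109.61×9 + 14268.15×8 = 1026.9 + 30537.8 + 18986.49 + 114145.2 = 164696.39
link = 200627.72/164696.39 = 1.218167
Link Year 3→Year 4:
ΣP(Year 4)Q(Year 3) = 229.81×8 + 2488.36×10 + 2796.14×11 + 16277.54×7 = 1838.48 + 24883.6 + 30757.54 + 113942.78 = 171422.4
ΣP(Year 3)Q(Year 3) = 183.56×8 + 2955.69×10 + 2669.42×11 + 18220.14×7 = 1468.48 + 29556.9 + 29363.62 + 127540.98 = 187929.98
link = 171422.4/187929.98 = 0.912161
Chained index = 100 × 0.963323 × 1.218167 × 0.912161 = 107.0411

107.04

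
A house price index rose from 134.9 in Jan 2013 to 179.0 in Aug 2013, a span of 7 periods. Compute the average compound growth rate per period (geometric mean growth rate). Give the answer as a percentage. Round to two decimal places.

Growth factor = (179.0/134.9)^(1/7) = (1.326909)^(1/7) = 1.041235
Growth rate = 1.041235 − 1 = 0.041235 = 4.1235%

4.12%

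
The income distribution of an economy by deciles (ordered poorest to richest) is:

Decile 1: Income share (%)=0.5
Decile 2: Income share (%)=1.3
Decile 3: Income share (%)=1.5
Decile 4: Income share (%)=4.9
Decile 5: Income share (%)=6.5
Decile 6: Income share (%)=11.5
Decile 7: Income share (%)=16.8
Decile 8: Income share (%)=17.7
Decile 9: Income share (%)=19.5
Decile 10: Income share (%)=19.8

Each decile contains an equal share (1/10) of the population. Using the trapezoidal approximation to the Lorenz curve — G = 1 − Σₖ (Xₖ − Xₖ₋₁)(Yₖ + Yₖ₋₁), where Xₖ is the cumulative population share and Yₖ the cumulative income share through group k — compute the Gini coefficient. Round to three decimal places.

Cumulative income shares Yₖ: 0.0050, 0.0180, 0.0330, 0.0820, 0.1470, 0.2620, 0.4300, 0.6070, 0.8020, 1.0000
Σ (Xₖ−Xₖ₋₁)(Yₖ+Yₖ₋₁) = (1/10)(0.0050+0.0000) + (1/10)(0.0180+0.0050) + (1/10)(0.0330+0.0180) + (1/10)(0.0820+0.0330) + (1/10)(0.1470+0.0820) + (1/10)(0.2620+0.1470) + (1/10)(0.4300+0.2620) + (1/10)(0.6070+0.4300) + (1/10)(0.8020+0.6070) + (1/10)(1.0000+0.8020)
  = 0.0005 + 0.0023 + 0.0051 + 0.0115 + 0.0229 + 0.0409 + 0.0692 + 0.1037 + 0.1409 + 0.1802 = 0.5772
G = 1 − 0.5772 = 0.4228

0.423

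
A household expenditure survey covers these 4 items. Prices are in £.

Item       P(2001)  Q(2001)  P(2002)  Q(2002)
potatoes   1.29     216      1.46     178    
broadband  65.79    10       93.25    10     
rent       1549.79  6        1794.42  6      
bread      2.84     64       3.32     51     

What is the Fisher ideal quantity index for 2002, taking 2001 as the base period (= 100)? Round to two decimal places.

Laspeyres component (base-period weights):
ΣP(2001)Q(2002) = 1.29×178 + 65.79×10 + 1549.79×6 + 2.84×51 = 229.62 + 657.9 + 9298.74 + 144.84 = 10331.1
ΣP(2001)Q(2001) = 1.29×216 + 65.79×10 + 1549.79×6 + 2.84×64 = 278.64 + 657.9 + 9298.74 + 181.76 = 10417.04
L = 10331.1 / 10417.04 × 100 = 99.1750
Paasche component (current-period weights):
ΣP(2002)Q(2002) = 1.46×178 + 93.25×10 + 1794.42×6 + 3.32×51 = 259.88 + 932.5 + 10766.52 + 169.32 = 12128.22
ΣP(2002)Q(2001) = 1.46×216 + 93.25×10 + 1794.42×6 + 3.32×64 = 315.36 + 932.5 + 10766.52 + 212.48 = 12226.86
P = 12128.22 / 12226.86 × 100 = 99.1933
Fisher = √(L × P) = √(99.1750 × 99.1933) = 99.1841

99.18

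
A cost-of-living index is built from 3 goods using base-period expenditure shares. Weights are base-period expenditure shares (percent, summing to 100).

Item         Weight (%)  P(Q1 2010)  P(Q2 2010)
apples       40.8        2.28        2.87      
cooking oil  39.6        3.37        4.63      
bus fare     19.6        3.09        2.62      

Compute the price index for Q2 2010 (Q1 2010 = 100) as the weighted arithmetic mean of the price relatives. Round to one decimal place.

122.4

apples: 40.8 × (2.87/2.28) = 40.8 × 1.258772 = 51.3579
cooking oil: 39.6 × (4.63/3.37) = 39.6 × 1.373887 = 54.4059
bus fare: 19.6 × (2.62/3.09) = 19.6 × 0.847896 = 16.6188
Index = Σ wᵢ·(p₁ᵢ/p₀ᵢ) = 51.3579 + 54.4059 + 16.6188 = 122.3826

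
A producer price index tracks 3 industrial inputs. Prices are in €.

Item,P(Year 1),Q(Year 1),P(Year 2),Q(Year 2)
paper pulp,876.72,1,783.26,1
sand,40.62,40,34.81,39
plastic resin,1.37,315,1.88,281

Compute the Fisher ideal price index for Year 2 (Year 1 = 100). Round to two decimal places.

94.08

Laspeyres component (base-period weights):
ΣP(Year 2)Q(Year 1) = 783.26×1 + 34.81×40 + 1.88×315 = 783.26 + 1392.4 + 592.2 = 2767.86
ΣP(Year 1)Q(Year 1) = 876.72×1 + 40.62×40 + 1.37×315 = 876.72 + 1624.8 + 431.55 = 2933.07
L = 2767.86 / 2933.07 × 100 = 94.3673
Paasche component (current-period weights):
ΣP(Year 2)Q(Year 2) = 783.26×1 + 34.81×39 + 1.88×281 = 783.26 + 1357.59 + 528.28 = 2669.13
ΣP(Year 1)Q(Year 2) = 876.72×1 + 40.62×39 + 1.37×281 = 876.72 + 1584.18 + 384.97 = 2845.87
P = 2669.13 / 2845.87 × 100 = 93.7896
Fisher = √(L × P) = √(94.3673 × 93.7896) = 94.0780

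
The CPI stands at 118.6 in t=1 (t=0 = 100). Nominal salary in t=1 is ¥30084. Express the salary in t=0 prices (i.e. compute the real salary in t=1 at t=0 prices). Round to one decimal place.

Real = Nominal ÷ (Index/100) = 30084 ÷ (118.6/100)
     = 30084 ÷ 1.186 = 25365.9359

25365.9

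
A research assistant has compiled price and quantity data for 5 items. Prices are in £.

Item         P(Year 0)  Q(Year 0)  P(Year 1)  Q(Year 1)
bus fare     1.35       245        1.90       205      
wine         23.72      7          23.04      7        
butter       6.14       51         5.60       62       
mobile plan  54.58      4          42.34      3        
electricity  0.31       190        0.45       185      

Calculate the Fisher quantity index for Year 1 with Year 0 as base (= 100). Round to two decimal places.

95.51

Laspeyres component (base-period weights):
ΣP(Year 0)Q(Year 1) = 1.35×205 + 23.72×7 + 6.14×62 + 54.58×3 + 0.31×185 = 276.75 + 166.04 + 380.68 + 163.74 + 57.35 = 1044.56
ΣP(Year 0)Q(Year 0) = 1.35×245 + 23.72×7 + 6.14×51 + 54.58×4 + 0.31×190 = 330.75 + 166.04 + 313.14 + 218.32 + 58.9 = 1087.15
L = 1044.56 / 1087.15 × 100 = 96.0824
Paasche component (current-period weights):
ΣP(Year 1)Q(Year 1) = 1.90×205 + 23.04×7 + 5.60×62 + 42.34×3 + 0.45×185 = 389.5 + 161.28 + 347.2 + 127.02 + 83.25 = 1108.25
ΣP(Year 1)Q(Year 0) = 1.90×245 + 23.04×7 + 5.60×51 + 42.34×4 + 0.45×190 = 465.5 + 161.28 + 285.6 + 169.36 + 85.5 = 1167.24
P = 1108.25 / 1167.24 × 100 = 94.9462
Fisher = √(L × P) = √(96.0824 × 94.9462) = 95.5126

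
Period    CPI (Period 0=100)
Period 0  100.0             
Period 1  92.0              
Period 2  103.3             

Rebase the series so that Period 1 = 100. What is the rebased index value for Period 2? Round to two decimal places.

112.28

Rebased(Period 2) = 103.3 / 92.0 × 100 = 112.2826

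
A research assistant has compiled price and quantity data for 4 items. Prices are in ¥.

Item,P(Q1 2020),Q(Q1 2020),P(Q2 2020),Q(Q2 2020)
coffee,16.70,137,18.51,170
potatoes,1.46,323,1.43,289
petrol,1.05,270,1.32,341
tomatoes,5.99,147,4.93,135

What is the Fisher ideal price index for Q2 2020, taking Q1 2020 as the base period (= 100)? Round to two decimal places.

104.78

Laspeyres component (base-period weights):
ΣP(Q2 2020)Q(Q1 2020) = 18.51×137 + 1.43×323 + 1.32×270 + 4.93×147 = 2535.87 + 461.89 + 356.4 + 724.71 = 4078.87
ΣP(Q1 2020)Q(Q1 2020) = 16.70×137 + 1.46×323 + 1.05×270 + 5.99×147 = 2287.9 + 471.58 + 283.5 + 880.53 = 3923.51
L = 4078.87 / 3923.51 × 100 = 103.9597
Paasche component (current-period weights):
ΣP(Q2 2020)Q(Q2 2020) = 18.51×170 + 1.43×289 + 1.32×341 + 4.93×135 = 3146.7 + 413.27 + 450.12 + 665.55 = 4675.64
ΣP(Q1 2020)Q(Q2 2020) = 16.70×170 + 1.46×289 + 1.05×341 + 5.99×135 = 2839 + 421.94 + 358.05 + 808.65 = 4427.64
P = 4675.64 / 4427.64 × 100 = 105.6012
Fisher = √(L × P) = √(103.9597 × 105.6012) = 104.7772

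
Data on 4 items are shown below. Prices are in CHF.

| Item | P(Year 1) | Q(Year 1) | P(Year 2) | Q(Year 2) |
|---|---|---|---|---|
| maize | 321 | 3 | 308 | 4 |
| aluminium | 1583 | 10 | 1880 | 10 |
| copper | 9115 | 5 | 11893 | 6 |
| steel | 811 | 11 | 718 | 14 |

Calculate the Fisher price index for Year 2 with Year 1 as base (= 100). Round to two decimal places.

122.07

Laspeyres component (base-period weights):
ΣP(Year 2)Q(Year 1) = 308×3 + 1880×10 + 11893×5 + 718×11 = 924 + 18800 + 59465 + 7898 = 87087
ΣP(Year 1)Q(Year 1) = 321×3 + 1583×10 + 9115×5 + 811×11 = 963 + 15830 + 45575 + 8921 = 71289
L = 87087 / 71289 × 100 = 122.1605
Paasche component (current-period weights):
ΣP(Year 2)Q(Year 2) = 308×4 + 1880×10 + 11893×6 + 718×14 = 1232 + 18800 + 71358 + 10052 = 101442
ΣP(Year 1)Q(Year 2) = 321×4 + 1583×10 + 9115×6 + 811×14 = 1284 + 15830 + 54690 + 11354 = 83158
P = 101442 / 83158 × 100 = 121.9871
Fisher = √(L × P) = √(122.1605 × 121.9871) = 122.0738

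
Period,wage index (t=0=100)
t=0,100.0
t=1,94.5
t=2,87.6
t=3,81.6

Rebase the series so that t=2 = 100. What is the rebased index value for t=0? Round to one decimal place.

114.2

Rebased(t=0) = 100.0 / 87.6 × 100 = 114.1553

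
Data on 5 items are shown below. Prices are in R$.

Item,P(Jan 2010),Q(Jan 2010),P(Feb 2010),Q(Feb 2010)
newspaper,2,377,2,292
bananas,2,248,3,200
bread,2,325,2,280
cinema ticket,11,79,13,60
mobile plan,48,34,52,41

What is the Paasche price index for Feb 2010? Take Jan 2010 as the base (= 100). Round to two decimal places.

Paasche price index uses current-period quantities as weights.
ΣP(Feb 2010)·Q(Feb 2010) = 2×292 + 3×200 + 2×280 + 13×60 + 52×41 = 584 + 600 + 560 + 780 + 2132 = 4656
ΣP(Jan 2010)·Q(Feb 2010) = 2×292 + 2×200 + 2×280 + 11×60 + 48×41 = 584 + 400 + 560 + 660 + 1968 = 4172
Index = 4656 / 4172 × 100 = 111.6012

111.60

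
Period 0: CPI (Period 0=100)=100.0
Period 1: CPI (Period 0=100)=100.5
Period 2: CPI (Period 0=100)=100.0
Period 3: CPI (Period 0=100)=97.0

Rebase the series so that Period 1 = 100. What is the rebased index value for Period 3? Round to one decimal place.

Rebased(Period 3) = 97.0 / 100.5 × 100 = 96.5174

96.5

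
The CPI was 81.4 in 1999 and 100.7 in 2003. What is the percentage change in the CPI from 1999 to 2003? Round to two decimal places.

23.71%

Change = (100.7 − 81.4) / 81.4 × 100
       = 19.3 / 81.4 × 100 = 23.7101%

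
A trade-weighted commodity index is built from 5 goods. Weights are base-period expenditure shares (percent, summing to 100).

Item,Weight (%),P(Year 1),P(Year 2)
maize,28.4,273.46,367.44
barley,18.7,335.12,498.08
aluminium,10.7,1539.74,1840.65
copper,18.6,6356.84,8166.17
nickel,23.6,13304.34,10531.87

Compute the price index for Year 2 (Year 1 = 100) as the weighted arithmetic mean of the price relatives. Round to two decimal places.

121.32

maize: 28.4 × (367.44/273.46) = 28.4 × 1.343670 = 38.1602
barley: 18.7 × (498.08/335.12) = 18.7 × 1.486274 = 27.7933
aluminium: 10.7 × (1840.65/1539.74) = 10.7 × 1.195429 = 12.7911
copper: 18.6 × (8166.17/6356.84) = 18.6 × 1.284627 = 23.8941
nickel: 23.6 × (10531.87/13304.34) = 23.6 × 0.791612 = 18.6820
Index = Σ wᵢ·(p₁ᵢ/p₀ᵢ) = 38.1602 + 27.7933 + 12.7911 + 23.8941 + 18.6820 = 121.3207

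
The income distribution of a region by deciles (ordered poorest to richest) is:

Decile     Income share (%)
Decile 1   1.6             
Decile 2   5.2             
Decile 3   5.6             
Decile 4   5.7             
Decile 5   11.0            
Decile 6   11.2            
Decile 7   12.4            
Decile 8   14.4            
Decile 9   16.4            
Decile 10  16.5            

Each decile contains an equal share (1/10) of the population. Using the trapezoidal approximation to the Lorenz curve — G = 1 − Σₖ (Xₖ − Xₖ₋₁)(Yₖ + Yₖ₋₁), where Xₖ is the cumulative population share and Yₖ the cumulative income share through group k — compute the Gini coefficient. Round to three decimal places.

0.277

Cumulative income shares Yₖ: 0.0160, 0.0680, 0.1240, 0.1810, 0.2910, 0.4030, 0.5270, 0.6710, 0.8350, 1.0000
Σ (Xₖ−Xₖ₋₁)(Yₖ+Yₖ₋₁) = (1/10)(0.0160+0.0000) + (1/10)(0.0680+0.0160) + (1/10)(0.1240+0.0680) + (1/10)(0.1810+0.1240) + (1/10)(0.2910+0.1810) + (1/10)(0.4030+0.2910) + (1/10)(0.5270+0.4030) + (1/10)(0.6710+0.5270) + (1/10)(0.8350+0.6710) + (1/10)(1.0000+0.8350)
  = 0.0016 + 0.0084 + 0.0192 + 0.0305 + 0.0472 + 0.0694 + 0.0930 + 0.1198 + 0.1506 + 0.1835 = 0.7232
G = 1 − 0.7232 = 0.2768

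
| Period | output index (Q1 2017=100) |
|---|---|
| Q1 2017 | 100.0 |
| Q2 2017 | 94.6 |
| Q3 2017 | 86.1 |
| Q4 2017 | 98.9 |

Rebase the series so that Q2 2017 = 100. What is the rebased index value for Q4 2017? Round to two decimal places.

Rebased(Q4 2017) = 98.9 / 94.6 × 100 = 104.5455

104.55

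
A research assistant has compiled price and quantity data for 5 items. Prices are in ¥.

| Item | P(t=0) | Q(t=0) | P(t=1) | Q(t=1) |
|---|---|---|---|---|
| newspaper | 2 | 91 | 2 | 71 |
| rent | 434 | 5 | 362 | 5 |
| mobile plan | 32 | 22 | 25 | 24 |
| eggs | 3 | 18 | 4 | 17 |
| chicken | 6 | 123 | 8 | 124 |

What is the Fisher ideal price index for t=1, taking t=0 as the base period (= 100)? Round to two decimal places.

93.36

Laspeyres component (base-period weights):
ΣP(t=1)Q(t=0) = 2×91 + 362×5 + 25×22 + 4×18 + 8×123 = 182 + 1810 + 550 + 72 + 984 = 3598
ΣP(t=0)Q(t=0) = 2×91 + 434×5 + 32×22 + 3×18 + 6×123 = 182 + 2170 + 704 + 54 + 738 = 3848
L = 3598 / 3848 × 100 = 93.5031
Paasche component (current-period weights):
ΣP(t=1)Q(t=1) = 2×71 + 362×5 + 25×24 + 4×17 + 8×124 = 142 + 1810 + 600 + 68 + 992 = 3612
ΣP(t=0)Q(t=1) = 2×71 + 434×5 + 32×24 + 3×17 + 6×124 = 142 + 2170 + 768 + 51 + 744 = 3875
P = 3612 / 3875 × 100 = 93.2129
Fisher = √(L × P) = √(93.5031 × 93.2129) = 93.3579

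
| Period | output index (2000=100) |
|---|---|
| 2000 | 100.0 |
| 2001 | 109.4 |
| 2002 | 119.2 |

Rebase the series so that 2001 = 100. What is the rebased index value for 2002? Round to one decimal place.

109.0

Rebased(2002) = 119.2 / 109.4 × 100 = 108.9580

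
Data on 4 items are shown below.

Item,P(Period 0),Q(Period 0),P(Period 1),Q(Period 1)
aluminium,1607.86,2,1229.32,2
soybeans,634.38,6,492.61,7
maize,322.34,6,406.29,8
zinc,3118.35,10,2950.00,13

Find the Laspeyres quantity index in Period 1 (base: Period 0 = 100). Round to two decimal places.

126.49

Laspeyres quantity index uses base-period prices as weights.
ΣP(Period 0)·Q(Period 1) = 1607.86×2 + 634.38×7 + 322.34×8 + 3118.35×13 = 3215.72 + 4440.66 + 2578.72 + 40538.55 = 50773.65
ΣP(Period 0)·Q(Period 0) = 1607.86×2 + 634.38×6 + 322.34×6 + 3118.35×10 = 3215.72 + 3806.28 + 1934.04 + 31183.5 = 40139.54
Index = 50773.65 / 40139.54 × 100 = 126.4929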